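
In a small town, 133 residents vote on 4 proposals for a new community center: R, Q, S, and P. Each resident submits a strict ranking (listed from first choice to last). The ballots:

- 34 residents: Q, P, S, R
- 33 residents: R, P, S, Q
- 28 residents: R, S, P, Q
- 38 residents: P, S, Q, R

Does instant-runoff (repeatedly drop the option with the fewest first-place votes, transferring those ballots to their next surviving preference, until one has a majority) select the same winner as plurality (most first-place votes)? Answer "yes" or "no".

no

Instant-runoff — R1 R 61, Q 34, S 0, P 38 (S out); R2 R 61, Q 34, P 38 (Q out); R3 R 61, P 72 (P winner). Winner: P.
Plurality — first-place votes: R 61, Q 34, S 0, P 38. Winner: R.
The two methods disagree.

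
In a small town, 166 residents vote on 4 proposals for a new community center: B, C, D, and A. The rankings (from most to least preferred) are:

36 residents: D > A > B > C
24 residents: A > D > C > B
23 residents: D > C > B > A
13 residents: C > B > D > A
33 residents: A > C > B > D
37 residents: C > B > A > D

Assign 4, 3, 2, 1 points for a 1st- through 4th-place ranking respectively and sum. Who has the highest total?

B: 36·2 + 24·1 + 23·2 + 13·3 + 33·2 + 37·3 = 358
C: 36·1 + 24·2 + 23·3 + 13·4 + 33·3 + 37·4 = 452
D: 36·4 + 24·3 + 23·4 + 13·2 + 33·1 + 37·1 = 404
A: 36·3 + 24·4 + 23·1 + 13·1 + 33·4 + 37·2 = 446
C has the highest Borda score (452).

C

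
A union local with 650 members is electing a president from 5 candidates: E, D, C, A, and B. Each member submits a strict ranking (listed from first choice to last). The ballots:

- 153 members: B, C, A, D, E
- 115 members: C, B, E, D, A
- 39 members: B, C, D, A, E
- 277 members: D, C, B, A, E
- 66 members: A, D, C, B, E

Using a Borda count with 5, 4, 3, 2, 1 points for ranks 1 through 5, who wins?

C

E: 153·1 + 115·3 + 39·1 + 277·1 + 66·1 = 880
D: 153·2 + 115·2 + 39·3 + 277·5 + 66·4 = 2302
C: 153·4 + 115·5 + 39·4 + 277·4 + 66·3 = 2649
A: 153·3 + 115·1 + 39·2 + 277·2 + 66·5 = 1536
B: 153·5 + 115·4 + 39·5 + 277·3 + 66·2 = 2383
C has the highest Borda score (2649).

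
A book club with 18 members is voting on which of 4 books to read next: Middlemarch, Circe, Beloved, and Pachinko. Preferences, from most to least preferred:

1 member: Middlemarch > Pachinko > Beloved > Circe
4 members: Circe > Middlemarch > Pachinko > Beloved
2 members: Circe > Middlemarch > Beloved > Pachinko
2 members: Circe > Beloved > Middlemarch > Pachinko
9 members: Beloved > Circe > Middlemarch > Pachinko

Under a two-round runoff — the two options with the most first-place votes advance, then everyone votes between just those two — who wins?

Beloved

Round 1 first-place votes: Middlemarch 1, Circe 8, Beloved 9, Pachinko 0.
Beloved and Circe advance.
Runoff: Beloved is preferred to Circe by 10 voters; Circe by 8.
Beloved wins the runoff.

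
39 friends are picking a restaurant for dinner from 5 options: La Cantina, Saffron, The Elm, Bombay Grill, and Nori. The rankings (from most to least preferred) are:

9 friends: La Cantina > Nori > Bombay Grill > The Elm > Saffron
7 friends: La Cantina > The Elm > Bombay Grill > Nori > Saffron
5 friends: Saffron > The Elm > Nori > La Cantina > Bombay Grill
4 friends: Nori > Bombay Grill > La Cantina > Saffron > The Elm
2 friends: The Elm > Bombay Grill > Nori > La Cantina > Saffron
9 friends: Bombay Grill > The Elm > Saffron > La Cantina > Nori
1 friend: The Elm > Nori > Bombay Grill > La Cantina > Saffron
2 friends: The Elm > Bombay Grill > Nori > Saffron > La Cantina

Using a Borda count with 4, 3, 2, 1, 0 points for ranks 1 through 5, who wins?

La Cantina: 9·4 + 7·4 + 5·1 + 4·2 + 2·1 + 9·1 + 1·1 + 2·0 = 89
Saffron: 9·0 + 7·0 + 5·4 + 4·1 + 2·0 + 9·2 + 1·0 + 2·1 = 44
The Elm: 9·1 + 7·3 + 5·3 + 4·0 + 2·4 + 9·3 + 1·4 + 2·4 = 92
Bombay Grill: 9·2 + 7·2 + 5·0 + 4·3 + 2·3 + 9·4 + 1·2 + 2·3 = 94
Nori: 9·3 + 7·1 + 5·2 + 4·4 + 2·2 + 9·0 + 1·3 + 2·2 = 71
Bombay Grill has the highest Borda score (94).

Bombay Grill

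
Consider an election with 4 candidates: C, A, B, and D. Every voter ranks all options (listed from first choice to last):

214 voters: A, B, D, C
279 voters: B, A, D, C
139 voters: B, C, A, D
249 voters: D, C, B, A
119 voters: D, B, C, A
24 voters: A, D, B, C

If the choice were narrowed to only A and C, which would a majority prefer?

Voters preferring A to C: 517; preferring C to A: 507.
A wins the head-to-head.

A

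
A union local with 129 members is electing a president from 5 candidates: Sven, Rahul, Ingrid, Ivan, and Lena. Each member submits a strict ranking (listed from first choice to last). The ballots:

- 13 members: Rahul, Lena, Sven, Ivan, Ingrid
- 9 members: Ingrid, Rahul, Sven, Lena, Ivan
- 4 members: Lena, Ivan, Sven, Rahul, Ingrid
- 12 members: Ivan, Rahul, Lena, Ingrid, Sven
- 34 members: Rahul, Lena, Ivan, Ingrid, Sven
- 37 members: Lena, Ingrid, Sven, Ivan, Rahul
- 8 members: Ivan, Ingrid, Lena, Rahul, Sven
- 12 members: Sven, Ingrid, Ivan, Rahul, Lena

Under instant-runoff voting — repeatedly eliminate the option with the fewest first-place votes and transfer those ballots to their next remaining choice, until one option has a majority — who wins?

Rahul

Round 1: Sven 12, Rahul 47, Ingrid 9, Ivan 20, Lena 41. Eliminate Ingrid.
Round 2: Sven 12, Rahul 56, Ivan 20, Lena 41. Eliminate Sven.
Round 3: Rahul 56, Ivan 32, Lena 41. Eliminate Ivan.
Round 4: Rahul 80, Lena 49. Rahul has a majority.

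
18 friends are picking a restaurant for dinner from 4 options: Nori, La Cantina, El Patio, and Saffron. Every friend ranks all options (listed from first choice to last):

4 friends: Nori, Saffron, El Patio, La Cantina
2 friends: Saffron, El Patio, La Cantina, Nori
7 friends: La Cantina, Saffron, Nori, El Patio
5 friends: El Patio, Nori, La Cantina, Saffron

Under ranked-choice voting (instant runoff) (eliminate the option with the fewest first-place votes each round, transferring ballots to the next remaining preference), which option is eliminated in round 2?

Nori

Round 1: Nori 4, La Cantina 7, El Patio 5, Saffron 2. Eliminate Saffron.
Round 2: Nori 4, La Cantina 7, El Patio 7. Eliminate Nori.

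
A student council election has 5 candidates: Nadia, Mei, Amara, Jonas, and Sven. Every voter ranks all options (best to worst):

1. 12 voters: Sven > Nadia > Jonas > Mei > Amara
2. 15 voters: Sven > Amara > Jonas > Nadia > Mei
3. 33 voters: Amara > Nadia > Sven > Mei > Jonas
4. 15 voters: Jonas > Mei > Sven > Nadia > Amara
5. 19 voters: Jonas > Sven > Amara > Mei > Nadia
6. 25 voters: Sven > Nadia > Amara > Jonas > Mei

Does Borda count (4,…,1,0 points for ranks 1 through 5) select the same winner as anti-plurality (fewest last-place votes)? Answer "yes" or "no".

yes

Borda — scores: Nadia 240, Mei 109, Amara 265, Jonas 215, Sven 361. Winner: Sven.
Anti-plurality — last-place votes: Nadia 19, Mei 40, Amara 27, Jonas 33, Sven 0. Winner: Sven.
The two methods agree.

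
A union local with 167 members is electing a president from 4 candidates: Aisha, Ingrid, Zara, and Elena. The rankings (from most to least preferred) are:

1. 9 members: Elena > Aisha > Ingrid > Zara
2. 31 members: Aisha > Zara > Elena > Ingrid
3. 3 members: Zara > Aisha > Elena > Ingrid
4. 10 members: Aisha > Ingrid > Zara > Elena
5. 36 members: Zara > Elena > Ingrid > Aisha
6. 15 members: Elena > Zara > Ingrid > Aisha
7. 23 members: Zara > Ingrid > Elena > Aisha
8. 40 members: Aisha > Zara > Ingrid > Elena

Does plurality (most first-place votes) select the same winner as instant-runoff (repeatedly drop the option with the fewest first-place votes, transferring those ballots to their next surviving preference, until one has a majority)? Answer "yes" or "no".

yes

Plurality — first-place votes: Aisha 81, Ingrid 0, Zara 62, Elena 24. Winner: Aisha.
Instant-runoff — R1 Aisha 81, Ingrid 0, Zara 62, Elena 24 (Ingrid out); R2 Aisha 81, Zara 62, Elena 24 (Elena out); R3 Aisha 90, Zara 77 (Aisha winner). Winner: Aisha.
The two methods agree.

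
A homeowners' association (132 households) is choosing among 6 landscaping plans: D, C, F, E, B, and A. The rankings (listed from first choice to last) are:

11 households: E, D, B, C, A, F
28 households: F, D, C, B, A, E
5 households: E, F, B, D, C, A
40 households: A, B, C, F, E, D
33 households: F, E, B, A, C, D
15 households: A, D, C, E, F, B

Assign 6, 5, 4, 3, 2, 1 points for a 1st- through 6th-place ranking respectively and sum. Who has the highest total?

D: 11·5 + 28·5 + 5·3 + 40·1 + 33·1 + 15·5 = 358
C: 11·3 + 28·4 + 5·2 + 40·4 + 33·2 + 15·4 = 441
F: 11·1 + 28·6 + 5·5 + 40·3 + 33·6 + 15·2 = 552
E: 11·6 + 28·1 + 5·6 + 40·2 + 33·5 + 15·3 = 414
B: 11·4 + 28·3 + 5·4 + 40·5 + 33·4 + 15·1 = 495
A: 11·2 + 28·2 + 5·1 + 40·6 + 33·3 + 15·6 = 512
F has the highest Borda score (552).

F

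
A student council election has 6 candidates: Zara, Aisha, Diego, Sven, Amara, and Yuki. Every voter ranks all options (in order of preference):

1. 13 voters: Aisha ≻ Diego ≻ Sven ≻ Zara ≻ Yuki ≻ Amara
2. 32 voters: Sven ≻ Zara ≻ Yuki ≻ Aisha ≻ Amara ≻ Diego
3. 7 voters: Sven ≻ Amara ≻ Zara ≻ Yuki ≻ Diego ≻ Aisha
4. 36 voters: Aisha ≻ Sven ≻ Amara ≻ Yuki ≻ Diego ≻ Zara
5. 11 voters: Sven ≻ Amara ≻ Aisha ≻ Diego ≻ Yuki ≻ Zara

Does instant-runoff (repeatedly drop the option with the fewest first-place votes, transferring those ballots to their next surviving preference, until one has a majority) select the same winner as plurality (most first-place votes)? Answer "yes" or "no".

yes

Instant-runoff — R1 Zara 0, Aisha 49, Diego 0, Sven 50, Amara 0, Yuki 0 (Sven winner). Winner: Sven.
Plurality — first-place votes: Zara 0, Aisha 49, Diego 0, Sven 50, Amara 0, Yuki 0. Winner: Sven.
The two methods agree.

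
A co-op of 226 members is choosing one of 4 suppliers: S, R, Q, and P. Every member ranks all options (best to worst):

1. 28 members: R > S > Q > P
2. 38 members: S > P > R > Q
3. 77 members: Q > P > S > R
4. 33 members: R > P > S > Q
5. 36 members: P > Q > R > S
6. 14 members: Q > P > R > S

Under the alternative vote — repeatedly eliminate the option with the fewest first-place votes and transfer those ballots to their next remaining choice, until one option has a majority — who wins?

Round 1: S 38, R 61, Q 91, P 36. Eliminate P.
Round 2: S 38, R 61, Q 127. Q has a majority.

Q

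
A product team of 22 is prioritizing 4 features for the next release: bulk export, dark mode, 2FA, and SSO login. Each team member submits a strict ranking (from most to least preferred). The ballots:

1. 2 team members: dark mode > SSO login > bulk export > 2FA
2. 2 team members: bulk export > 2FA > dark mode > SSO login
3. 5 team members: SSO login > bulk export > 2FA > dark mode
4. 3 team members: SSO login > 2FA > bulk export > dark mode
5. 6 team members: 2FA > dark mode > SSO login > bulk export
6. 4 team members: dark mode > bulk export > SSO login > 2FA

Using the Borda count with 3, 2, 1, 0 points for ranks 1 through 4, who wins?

bulk export: 2·1 + 2·3 + 5·2 + 3·1 + 6·0 + 4·2 = 29
dark mode: 2·3 + 2·1 + 5·0 + 3·0 + 6·2 + 4·3 = 32
2FA: 2·0 + 2·2 + 5·1 + 3·2 + 6·3 + 4·0 = 33
SSO login: 2·2 + 2·0 + 5·3 + 3·3 + 6·1 + 4·1 = 38
SSO login has the highest Borda score (38).

SSO login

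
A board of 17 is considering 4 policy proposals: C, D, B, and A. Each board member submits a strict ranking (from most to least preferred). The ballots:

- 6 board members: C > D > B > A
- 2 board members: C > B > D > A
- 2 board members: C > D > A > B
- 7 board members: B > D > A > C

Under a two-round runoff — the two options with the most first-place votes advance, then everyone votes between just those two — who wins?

Round 1 first-place votes: C 10, D 0, B 7, A 0.
C and B advance.
Runoff: C is preferred to B by 10 voters; B by 7.
C wins the runoff.

C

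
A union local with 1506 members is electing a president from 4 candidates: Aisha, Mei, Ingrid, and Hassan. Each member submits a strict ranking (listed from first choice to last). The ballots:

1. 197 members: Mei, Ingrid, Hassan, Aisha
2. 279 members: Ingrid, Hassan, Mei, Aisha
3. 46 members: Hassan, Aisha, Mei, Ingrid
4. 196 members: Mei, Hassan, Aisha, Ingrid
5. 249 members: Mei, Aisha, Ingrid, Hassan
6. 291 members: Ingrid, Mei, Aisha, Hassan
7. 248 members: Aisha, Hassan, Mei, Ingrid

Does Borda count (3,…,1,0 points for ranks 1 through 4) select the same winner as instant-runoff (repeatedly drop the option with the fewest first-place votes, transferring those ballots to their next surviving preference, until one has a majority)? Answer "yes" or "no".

yes

Borda — scores: Aisha 1821, Mei 3081, Ingrid 2353, Hassan 1781. Winner: Mei.
Instant-runoff — R1 Aisha 248, Mei 642, Ingrid 570, Hassan 46 (Hassan out); R2 Aisha 294, Mei 642, Ingrid 570 (Aisha out); R3 Mei 936, Ingrid 570 (Mei winner). Winner: Mei.
The two methods agree.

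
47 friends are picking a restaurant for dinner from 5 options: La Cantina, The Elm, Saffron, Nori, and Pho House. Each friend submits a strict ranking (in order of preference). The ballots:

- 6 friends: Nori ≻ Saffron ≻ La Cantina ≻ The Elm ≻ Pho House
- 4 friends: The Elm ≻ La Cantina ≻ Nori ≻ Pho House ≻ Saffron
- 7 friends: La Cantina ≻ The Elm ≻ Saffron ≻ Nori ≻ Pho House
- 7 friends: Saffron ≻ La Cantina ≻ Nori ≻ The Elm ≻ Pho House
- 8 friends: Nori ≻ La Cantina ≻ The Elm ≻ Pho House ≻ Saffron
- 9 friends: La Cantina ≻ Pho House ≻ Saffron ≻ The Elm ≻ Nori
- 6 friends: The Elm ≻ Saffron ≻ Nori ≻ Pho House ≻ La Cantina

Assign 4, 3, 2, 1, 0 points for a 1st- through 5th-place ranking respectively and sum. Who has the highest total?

La Cantina: 6·2 + 4·3 + 7·4 + 7·3 + 8·3 + 9·4 + 6·0 = 133
The Elm: 6·1 + 4·4 + 7·3 + 7·1 + 8·2 + 9·1 + 6·4 = 99
Saffron: 6·3 + 4·0 + 7·2 + 7·4 + 8·0 + 9·2 + 6·3 = 96
Nori: 6·4 + 4·2 + 7·1 + 7·2 + 8·4 + 9·0 + 6·2 = 97
Pho House: 6·0 + 4·1 + 7·0 + 7·0 + 8·1 + 9·3 + 6·1 = 45
La Cantina has the highest Borda score (133).

La Cantina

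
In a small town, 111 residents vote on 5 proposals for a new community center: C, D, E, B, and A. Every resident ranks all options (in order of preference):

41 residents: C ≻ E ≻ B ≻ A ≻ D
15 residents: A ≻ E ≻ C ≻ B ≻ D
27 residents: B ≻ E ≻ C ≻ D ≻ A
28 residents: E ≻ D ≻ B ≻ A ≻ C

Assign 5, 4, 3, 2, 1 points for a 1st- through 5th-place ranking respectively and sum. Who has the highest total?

C: 41·5 + 15·3 + 27·3 + 28·1 = 359
D: 41·1 + 15·1 + 27·2 + 28·4 = 222
E: 41·4 + 15·4 + 27·4 + 28·5 = 472
B: 41·3 + 15·2 + 27·5 + 28·3 = 372
A: 41·2 + 15·5 + 27·1 + 28·2 = 240
E has the highest Borda score (472).

E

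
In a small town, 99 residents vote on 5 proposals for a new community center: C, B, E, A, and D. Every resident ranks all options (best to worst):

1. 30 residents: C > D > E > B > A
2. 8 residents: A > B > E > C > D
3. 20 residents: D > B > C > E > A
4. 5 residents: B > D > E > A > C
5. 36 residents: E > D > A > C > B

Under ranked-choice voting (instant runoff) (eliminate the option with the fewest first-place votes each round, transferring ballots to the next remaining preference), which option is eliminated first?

B

Round 1: C 30, B 5, E 36, A 8, D 20. Eliminate B.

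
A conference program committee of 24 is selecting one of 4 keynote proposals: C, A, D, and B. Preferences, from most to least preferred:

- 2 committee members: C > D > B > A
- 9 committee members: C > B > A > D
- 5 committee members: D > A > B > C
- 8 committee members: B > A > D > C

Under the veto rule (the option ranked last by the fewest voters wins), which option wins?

B

Last-place votes: C 13, A 2, D 9, B 0.
B is ranked last by the fewest voters, so B wins.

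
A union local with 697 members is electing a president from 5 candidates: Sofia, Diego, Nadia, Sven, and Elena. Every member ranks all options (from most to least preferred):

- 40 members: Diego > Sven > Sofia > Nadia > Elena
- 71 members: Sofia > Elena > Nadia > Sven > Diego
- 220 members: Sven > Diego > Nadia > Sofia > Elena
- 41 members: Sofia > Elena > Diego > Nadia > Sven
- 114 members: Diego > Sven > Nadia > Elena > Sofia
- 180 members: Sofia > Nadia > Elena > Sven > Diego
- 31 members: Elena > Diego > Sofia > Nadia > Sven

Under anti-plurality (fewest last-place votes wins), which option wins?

Nadia

Last-place votes: Sofia 114, Diego 251, Nadia 0, Sven 72, Elena 260.
Nadia is ranked last by the fewest voters, so Nadia wins.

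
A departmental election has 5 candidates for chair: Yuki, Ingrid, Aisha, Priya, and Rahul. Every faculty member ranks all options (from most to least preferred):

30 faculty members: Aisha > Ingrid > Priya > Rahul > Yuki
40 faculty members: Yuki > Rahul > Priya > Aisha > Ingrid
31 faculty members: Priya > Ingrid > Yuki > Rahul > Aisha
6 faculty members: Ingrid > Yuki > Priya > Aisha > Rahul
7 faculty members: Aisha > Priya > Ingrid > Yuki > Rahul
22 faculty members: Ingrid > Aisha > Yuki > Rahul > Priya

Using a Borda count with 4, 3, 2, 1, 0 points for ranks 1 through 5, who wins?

Ingrid

Yuki: 30·0 + 40·4 + 31·2 + 6·3 + 7·1 + 22·2 = 291
Ingrid: 30·3 + 40·0 + 31·3 + 6·4 + 7·2 + 22·4 = 309
Aisha: 30·4 + 40·1 + 31·0 + 6·1 + 7·4 + 22·3 = 260
Priya: 30·2 + 40·2 + 31·4 + 6·2 + 7·3 + 22·0 = 297
Rahul: 30·1 + 40·3 + 31·1 + 6·0 + 7·0 + 22·1 = 203
Ingrid has the highest Borda score (309).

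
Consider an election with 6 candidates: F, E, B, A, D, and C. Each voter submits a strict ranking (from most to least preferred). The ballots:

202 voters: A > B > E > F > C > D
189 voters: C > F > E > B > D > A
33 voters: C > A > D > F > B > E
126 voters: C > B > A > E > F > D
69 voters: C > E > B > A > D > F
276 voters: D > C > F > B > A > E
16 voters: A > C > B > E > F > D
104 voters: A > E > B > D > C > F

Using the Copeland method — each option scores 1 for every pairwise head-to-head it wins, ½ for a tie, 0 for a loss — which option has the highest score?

F: beats D; loses to E, B, A, and C → score 1.
E: beats F and D; loses to B, A, and C → score 2.
B: beats F, E, A, and D; loses to C → score 4.
A: beats F, E, and D; loses to B and C → score 3.
D: loses to F, E, B, A, and C → score 0.
C: beats F, E, B, A, and D → score 5.
C has the best pairwise record.

C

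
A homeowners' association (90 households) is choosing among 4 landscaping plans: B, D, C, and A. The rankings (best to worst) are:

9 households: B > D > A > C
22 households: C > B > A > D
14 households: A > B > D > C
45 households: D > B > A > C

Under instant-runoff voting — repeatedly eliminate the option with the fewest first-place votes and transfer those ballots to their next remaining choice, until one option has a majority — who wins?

Round 1: B 9, D 45, C 22, A 14. Eliminate B.
Round 2: D 54, C 22, A 14. D has a majority.

D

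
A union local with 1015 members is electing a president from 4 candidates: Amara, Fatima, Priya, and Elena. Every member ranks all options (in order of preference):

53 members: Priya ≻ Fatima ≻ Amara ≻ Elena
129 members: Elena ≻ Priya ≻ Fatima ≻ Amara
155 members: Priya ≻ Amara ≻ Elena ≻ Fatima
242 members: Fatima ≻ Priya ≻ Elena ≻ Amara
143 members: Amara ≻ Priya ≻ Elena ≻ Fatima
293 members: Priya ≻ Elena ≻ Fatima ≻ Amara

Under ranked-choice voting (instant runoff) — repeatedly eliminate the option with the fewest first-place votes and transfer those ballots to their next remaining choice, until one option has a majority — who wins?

Priya

Round 1: Amara 143, Fatima 242, Priya 501, Elena 129. Eliminate Elena.
Round 2: Amara 143, Fatima 242, Priya 630. Priya has a majority.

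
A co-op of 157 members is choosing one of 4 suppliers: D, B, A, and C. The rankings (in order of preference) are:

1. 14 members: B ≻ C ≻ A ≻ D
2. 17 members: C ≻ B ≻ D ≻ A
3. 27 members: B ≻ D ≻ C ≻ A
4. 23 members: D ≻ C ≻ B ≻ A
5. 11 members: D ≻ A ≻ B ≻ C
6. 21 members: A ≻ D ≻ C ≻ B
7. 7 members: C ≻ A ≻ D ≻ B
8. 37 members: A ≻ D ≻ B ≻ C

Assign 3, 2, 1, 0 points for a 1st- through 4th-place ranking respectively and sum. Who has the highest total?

D

D: 14·0 + 17·1 + 27·2 + 23·3 + 11·3 + 21·2 + 7·1 + 37·2 = 296
B: 14·3 + 17·2 + 27·3 + 23·1 + 11·1 + 21·0 + 7·0 + 37·1 = 228
A: 14·1 + 17·0 + 27·0 + 23·0 + 11·2 + 21·3 + 7·2 + 37·3 = 224
C: 14·2 + 17·3 + 27·1 + 23·2 + 11·0 + 21·1 + 7·3 + 37·0 = 194
D has the highest Borda score (296).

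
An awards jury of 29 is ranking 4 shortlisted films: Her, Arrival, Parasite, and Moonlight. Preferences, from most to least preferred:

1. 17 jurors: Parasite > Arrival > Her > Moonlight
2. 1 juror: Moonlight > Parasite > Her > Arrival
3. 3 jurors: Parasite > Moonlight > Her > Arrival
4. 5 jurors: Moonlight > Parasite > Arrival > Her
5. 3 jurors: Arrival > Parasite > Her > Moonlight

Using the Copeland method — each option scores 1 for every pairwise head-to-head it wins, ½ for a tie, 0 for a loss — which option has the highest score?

Her: beats Moonlight; loses to Arrival and Parasite → score 1.
Arrival: beats Her and Moonlight; loses to Parasite → score 2.
Parasite: beats Her, Arrival, and Moonlight → score 3.
Moonlight: loses to Her, Arrival, and Parasite → score 0.
Parasite has the best pairwise record.

Parasite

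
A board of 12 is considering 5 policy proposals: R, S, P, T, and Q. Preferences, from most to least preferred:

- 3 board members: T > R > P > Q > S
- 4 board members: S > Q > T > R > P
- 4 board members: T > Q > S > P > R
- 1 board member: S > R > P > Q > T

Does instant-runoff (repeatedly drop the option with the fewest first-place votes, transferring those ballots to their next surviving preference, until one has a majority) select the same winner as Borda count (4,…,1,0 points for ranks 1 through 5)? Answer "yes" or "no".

Instant-runoff — R1 R 0, S 5, P 0, T 7, Q 0 (T winner). Winner: T.
Borda — scores: R 16, S 28, P 12, T 36, Q 28. Winner: T.
The two methods agree.

yes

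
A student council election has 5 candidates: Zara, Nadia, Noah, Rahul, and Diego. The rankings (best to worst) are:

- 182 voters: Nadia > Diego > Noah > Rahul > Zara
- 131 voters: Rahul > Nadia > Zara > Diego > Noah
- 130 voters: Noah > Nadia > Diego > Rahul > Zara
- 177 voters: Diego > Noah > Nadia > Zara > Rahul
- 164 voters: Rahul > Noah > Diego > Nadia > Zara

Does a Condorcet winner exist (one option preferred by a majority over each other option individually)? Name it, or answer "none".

none

Checking pairwise contests:
Nadia beats Zara 784–0.
Noah beats Nadia 471–313.
Diego beats Noah 490–294.
Nadia beats Rahul 489–295.
Nadia beats Diego 443–341.
Every option loses at least one head-to-head, so there is no Condorcet winner.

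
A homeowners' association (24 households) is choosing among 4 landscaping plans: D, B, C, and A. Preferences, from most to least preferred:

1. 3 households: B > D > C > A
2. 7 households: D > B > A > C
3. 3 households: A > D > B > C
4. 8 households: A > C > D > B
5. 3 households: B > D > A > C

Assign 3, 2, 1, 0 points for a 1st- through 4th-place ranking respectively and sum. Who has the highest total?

D

D: 3·2 + 7·3 + 3·2 + 8·1 + 3·2 = 47
B: 3·3 + 7·2 + 3·1 + 8·0 + 3·3 = 35
C: 3·1 + 7·0 + 3·0 + 8·2 + 3·0 = 19
A: 3·0 + 7·1 + 3·3 + 8·3 + 3·1 = 43
D has the highest Borda score (47).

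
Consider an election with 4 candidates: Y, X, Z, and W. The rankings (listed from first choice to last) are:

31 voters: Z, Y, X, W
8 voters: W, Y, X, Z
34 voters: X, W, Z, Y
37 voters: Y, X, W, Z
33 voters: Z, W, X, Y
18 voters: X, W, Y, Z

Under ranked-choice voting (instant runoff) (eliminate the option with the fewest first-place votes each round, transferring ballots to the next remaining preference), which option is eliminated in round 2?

Y

Round 1: Y 37, X 52, Z 64, W 8. Eliminate W.
Round 2: Y 45, X 52, Z 64. Eliminate Y.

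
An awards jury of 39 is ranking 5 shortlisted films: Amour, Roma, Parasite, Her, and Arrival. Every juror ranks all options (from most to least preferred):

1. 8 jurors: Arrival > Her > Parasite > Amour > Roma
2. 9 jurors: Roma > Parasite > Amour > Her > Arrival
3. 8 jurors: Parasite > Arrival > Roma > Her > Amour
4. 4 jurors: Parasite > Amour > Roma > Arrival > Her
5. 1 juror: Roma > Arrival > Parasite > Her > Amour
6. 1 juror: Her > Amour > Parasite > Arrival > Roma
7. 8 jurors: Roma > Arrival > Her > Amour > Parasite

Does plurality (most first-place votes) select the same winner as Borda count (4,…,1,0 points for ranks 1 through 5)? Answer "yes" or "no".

Plurality — first-place votes: Amour 0, Roma 18, Parasite 12, Her 1, Arrival 8. Winner: Roma.
Borda — scores: Amour 49, Roma 96, Parasite 95, Her 62, Arrival 88. Winner: Roma.
The two methods agree.

yes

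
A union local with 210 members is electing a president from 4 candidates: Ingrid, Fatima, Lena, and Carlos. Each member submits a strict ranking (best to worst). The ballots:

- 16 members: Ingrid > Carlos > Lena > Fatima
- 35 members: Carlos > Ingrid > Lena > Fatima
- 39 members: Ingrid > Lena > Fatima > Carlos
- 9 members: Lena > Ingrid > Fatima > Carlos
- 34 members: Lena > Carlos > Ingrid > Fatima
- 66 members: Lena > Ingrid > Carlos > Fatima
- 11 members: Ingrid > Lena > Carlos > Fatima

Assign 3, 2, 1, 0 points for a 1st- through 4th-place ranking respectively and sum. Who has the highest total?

Lena

Ingrid: 16·3 + 35·2 + 39·3 + 9·2 + 34·1 + 66·2 + 11·3 = 452
Fatima: 16·0 + 35·0 + 39·1 + 9·1 + 34·0 + 66·0 + 11·0 = 48
Lena: 16·1 + 35·1 + 39·2 + 9·3 + 34·3 + 66·3 + 11·2 = 478
Carlos: 16·2 + 35·3 + 39·0 + 9·0 + 34·2 + 66·1 + 11·1 = 282
Lena has the highest Borda score (478).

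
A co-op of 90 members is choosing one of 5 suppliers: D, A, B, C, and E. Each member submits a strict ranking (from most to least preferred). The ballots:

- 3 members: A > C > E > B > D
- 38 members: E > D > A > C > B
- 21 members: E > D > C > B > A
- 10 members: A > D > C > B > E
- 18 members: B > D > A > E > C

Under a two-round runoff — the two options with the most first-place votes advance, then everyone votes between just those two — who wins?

Round 1 first-place votes: D 0, A 13, B 18, C 0, E 59.
E and B advance.
Runoff: E is preferred to B by 62 voters; B by 28.
E wins the runoff.

E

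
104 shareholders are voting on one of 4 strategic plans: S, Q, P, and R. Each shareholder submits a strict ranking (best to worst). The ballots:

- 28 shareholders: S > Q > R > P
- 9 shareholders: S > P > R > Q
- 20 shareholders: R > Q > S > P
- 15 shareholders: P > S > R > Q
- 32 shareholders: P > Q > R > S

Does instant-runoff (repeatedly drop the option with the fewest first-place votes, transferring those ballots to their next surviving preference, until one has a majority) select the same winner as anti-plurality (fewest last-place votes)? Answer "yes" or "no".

no

Instant-runoff — R1 S 37, Q 0, P 47, R 20 (Q out); R2 S 37, P 47, R 20 (R out); R3 S 57, P 47 (S winner). Winner: S.
Anti-plurality — last-place votes: S 32, Q 24, P 48, R 0. Winner: R.
The two methods disagree.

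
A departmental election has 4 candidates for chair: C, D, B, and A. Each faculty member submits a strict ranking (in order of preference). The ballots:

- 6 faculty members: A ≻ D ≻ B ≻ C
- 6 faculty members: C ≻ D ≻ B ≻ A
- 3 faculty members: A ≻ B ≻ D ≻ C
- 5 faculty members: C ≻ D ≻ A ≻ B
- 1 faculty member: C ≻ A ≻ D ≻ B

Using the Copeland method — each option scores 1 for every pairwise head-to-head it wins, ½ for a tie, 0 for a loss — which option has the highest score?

C

C: beats D, B, and A → score 3.
D: beats B and A; loses to C → score 2.
B: loses to C, D, and A → score 0.
A: beats B; loses to C and D → score 1.
C has the best pairwise record.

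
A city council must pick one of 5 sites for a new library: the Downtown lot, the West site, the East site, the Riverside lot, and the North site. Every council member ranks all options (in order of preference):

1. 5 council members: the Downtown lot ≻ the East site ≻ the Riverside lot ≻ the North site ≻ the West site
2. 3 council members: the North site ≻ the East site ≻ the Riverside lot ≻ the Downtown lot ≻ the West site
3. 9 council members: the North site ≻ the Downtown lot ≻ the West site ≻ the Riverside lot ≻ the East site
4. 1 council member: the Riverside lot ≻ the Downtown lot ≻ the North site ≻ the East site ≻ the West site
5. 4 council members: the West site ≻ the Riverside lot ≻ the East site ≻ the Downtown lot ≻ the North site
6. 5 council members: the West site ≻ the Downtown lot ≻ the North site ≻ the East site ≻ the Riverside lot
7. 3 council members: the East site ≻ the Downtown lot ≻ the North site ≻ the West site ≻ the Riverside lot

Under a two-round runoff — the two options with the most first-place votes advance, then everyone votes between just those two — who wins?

Round 1 first-place votes: the Downtown lot 5, the West site 9, the East site 3, the Riverside lot 1, the North site 12.
the North site and the West site advance.
Runoff: the North site is preferred to the West site by 21 voters; the West site by 9.
the North site wins the runoff.

the North site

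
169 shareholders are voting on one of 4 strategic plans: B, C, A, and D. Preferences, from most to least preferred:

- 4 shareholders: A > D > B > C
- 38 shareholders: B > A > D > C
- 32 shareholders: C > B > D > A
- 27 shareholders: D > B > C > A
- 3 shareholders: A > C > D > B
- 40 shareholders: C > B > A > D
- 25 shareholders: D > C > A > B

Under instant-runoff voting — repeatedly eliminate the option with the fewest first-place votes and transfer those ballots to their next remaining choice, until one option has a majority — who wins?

D

Round 1: B 38, C 72, A 7, D 52. Eliminate A.
Round 2: B 38, C 75, D 56. Eliminate B.
Round 3: C 75, D 94. D has a majority.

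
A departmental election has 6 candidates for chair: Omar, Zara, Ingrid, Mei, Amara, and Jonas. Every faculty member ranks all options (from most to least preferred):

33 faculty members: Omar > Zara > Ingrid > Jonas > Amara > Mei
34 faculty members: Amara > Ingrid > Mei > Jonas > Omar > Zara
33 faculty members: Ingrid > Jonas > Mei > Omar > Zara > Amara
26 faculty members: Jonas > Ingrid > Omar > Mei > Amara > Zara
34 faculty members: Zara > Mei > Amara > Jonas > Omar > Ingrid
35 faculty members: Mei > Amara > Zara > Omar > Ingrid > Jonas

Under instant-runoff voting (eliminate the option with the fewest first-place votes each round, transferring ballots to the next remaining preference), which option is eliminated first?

Round 1: Omar 33, Zara 34, Ingrid 33, Mei 35, Amara 34, Jonas 26. Eliminate Jonas.

Jonas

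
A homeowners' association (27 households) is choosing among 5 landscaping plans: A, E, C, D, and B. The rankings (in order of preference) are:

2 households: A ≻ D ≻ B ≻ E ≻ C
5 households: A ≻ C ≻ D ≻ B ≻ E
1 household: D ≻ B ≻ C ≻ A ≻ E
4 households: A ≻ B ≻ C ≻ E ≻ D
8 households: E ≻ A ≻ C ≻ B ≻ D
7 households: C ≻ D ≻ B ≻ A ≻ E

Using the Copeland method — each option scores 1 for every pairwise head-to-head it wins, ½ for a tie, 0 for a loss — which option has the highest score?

A

A: beats E, C, D, and B → score 4.
E: loses to A, C, D, and B → score 0.
C: beats E, D, and B; loses to A → score 3.
D: beats E and B; loses to A and C → score 2.
B: beats E; loses to A, C, and D → score 1.
A has the best pairwise record.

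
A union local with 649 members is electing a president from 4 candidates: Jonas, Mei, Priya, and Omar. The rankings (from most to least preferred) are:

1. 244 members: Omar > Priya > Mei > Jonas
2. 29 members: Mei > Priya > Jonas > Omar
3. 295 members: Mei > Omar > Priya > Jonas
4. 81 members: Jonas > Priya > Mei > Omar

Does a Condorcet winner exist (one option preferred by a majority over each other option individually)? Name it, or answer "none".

none

Checking pairwise contests:
Mei beats Jonas 568–81.
Priya beats Mei 325–324.
Omar beats Priya 539–110.
Mei beats Omar 405–244.
Every option loses at least one head-to-head, so there is no Condorcet winner.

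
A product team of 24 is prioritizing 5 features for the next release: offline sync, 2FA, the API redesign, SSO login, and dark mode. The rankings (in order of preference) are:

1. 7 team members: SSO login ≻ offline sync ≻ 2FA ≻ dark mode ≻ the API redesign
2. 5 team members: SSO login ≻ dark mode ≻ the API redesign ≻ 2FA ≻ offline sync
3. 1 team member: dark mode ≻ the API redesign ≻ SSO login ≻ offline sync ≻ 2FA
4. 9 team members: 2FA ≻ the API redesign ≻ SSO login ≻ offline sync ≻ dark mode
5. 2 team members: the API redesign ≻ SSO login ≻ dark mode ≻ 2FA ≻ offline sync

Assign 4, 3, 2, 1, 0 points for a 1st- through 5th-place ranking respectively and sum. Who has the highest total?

SSO login

offline sync: 7·3 + 5·0 + 1·1 + 9·1 + 2·0 = 31
2FA: 7·2 + 5·1 + 1·0 + 9·4 + 2·1 = 57
the API redesign: 7·0 + 5·2 + 1·3 + 9·3 + 2·4 = 48
SSO login: 7·4 + 5·4 + 1·2 + 9·2 + 2·3 = 74
dark mode: 7·1 + 5·3 + 1·4 + 9·0 + 2·2 = 30
SSO login has the highest Borda score (74).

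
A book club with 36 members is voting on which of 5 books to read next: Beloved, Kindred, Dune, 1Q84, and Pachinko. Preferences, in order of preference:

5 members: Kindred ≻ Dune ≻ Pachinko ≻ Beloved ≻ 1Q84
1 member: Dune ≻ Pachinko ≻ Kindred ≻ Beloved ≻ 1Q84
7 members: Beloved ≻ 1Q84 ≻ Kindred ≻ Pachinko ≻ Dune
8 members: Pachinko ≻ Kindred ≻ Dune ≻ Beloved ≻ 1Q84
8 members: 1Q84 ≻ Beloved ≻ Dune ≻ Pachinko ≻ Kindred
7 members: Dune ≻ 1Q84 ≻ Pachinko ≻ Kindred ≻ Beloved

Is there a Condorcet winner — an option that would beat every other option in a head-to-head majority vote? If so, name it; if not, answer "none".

Checking pairwise contests:
Kindred beats Beloved 21–15.
1Q84 beats Kindred 22–14.
Kindred beats Dune 20–16.
Beloved beats 1Q84 21–15.
Dune beats Pachinko 21–15.
Every option loses at least one head-to-head, so there is no Condorcet winner.

none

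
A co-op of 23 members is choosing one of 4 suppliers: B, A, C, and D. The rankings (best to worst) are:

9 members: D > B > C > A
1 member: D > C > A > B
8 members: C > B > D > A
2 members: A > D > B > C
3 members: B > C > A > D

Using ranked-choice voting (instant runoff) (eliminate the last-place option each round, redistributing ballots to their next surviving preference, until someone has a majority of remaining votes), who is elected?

D

Round 1: B 3, A 2, C 8, D 10. Eliminate A.
Round 2: B 3, C 8, D 12. D has a majority.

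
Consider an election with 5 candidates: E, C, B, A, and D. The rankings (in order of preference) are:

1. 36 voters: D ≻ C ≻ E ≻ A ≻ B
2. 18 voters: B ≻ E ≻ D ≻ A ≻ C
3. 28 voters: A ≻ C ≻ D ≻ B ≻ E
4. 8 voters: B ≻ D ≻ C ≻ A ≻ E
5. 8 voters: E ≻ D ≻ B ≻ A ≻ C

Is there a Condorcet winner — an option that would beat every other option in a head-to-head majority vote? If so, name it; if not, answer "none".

D

D vs E: 72–26 for D.
D vs C: 70–28 for D.
D vs B: 72–26 for D.
D vs A: 70–28 for D.
D beats every other option head-to-head.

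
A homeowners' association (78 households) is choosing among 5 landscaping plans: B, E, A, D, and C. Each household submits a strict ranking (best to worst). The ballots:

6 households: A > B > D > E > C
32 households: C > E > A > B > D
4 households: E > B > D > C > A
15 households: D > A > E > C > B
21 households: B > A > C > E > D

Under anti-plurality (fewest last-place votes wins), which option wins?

Last-place votes: B 15, E 0, A 4, D 53, C 6.
E is ranked last by the fewest voters, so E wins.

E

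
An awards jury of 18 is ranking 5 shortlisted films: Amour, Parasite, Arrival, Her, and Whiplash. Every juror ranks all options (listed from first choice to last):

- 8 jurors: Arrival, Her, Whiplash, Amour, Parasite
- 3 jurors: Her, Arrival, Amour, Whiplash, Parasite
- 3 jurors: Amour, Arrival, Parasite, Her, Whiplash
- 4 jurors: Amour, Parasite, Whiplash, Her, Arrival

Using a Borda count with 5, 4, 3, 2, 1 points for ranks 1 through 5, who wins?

Amour: 8·2 + 3·3 + 3·5 + 4·5 = 60
Parasite: 8·1 + 3·1 + 3·3 + 4·4 = 36
Arrival: 8·5 + 3·4 + 3·4 + 4·1 = 68
Her: 8·4 + 3·5 + 3·2 + 4·2 = 61
Whiplash: 8·3 + 3·2 + 3·1 + 4·3 = 45
Arrival has the highest Borda score (68).

Arrival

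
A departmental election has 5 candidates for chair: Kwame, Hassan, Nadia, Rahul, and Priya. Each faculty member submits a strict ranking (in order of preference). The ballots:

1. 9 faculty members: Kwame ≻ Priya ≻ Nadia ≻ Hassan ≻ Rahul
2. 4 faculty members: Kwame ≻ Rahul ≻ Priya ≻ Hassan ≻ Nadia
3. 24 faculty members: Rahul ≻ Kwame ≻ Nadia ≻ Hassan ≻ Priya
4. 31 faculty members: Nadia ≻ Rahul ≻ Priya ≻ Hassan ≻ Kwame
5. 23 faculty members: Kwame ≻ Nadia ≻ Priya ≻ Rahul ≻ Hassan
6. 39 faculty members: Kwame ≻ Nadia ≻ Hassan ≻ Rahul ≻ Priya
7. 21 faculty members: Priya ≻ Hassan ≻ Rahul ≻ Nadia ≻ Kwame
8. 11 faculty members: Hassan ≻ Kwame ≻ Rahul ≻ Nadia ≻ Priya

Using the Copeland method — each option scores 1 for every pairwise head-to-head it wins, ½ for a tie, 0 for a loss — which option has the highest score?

Kwame: beats Hassan, Nadia, Rahul, and Priya → score 4.
Hassan: loses to Kwame, Nadia, Rahul, and Priya → score 0.
Nadia: beats Hassan, Rahul, and Priya; loses to Kwame → score 3.
Rahul: beats Hassan and Priya; loses to Kwame and Nadia → score 2.
Priya: beats Hassan; loses to Kwame, Nadia, and Rahul → score 1.
Kwame has the best pairwise record.

Kwame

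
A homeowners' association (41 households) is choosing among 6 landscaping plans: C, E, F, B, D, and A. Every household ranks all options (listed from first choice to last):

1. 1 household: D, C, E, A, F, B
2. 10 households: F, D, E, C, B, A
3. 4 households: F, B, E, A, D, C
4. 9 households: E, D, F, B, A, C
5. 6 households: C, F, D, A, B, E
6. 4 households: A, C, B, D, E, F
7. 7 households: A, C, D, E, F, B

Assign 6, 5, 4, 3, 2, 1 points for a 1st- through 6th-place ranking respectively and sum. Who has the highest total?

D

C: 1·5 + 10·3 + 4·1 + 9·1 + 6·6 + 4·5 + 7·5 = 139
E: 1·4 + 10·4 + 4·4 + 9·6 + 6·1 + 4·2 + 7·3 = 149
F: 1·2 + 10·6 + 4·6 + 9·4 + 6·5 + 4·1 + 7·2 = 170
B: 1·1 + 10·2 + 4·5 + 9·3 + 6·2 + 4·4 + 7·1 = 103
D: 1·6 + 10·5 + 4·2 + 9·5 + 6·4 + 4·3 + 7·4 = 173
A: 1·3 + 10·1 + 4·3 + 9·2 + 6·3 + 4·6 + 7·6 = 127
D has the highest Borda score (173).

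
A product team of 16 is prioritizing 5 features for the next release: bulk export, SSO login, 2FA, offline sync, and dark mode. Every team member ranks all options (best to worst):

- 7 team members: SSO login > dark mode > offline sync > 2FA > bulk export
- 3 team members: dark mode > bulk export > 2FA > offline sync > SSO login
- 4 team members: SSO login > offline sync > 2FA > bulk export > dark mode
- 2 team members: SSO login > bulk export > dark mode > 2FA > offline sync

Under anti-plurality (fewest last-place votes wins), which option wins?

Last-place votes: bulk export 7, SSO login 3, 2FA 0, offline sync 2, dark mode 4.
2FA is ranked last by the fewest voters, so 2FA wins.

2FA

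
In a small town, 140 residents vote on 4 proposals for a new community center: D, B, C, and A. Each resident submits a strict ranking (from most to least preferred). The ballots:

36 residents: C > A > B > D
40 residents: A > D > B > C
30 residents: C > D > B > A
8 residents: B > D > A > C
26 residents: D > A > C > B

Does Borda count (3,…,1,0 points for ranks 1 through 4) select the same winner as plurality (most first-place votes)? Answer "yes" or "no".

no

Borda — scores: D 234, B 130, C 224, A 252. Winner: A.
Plurality — first-place votes: D 26, B 8, C 66, A 40. Winner: C.
The two methods disagree.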